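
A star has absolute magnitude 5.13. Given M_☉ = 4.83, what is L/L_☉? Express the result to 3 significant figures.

L/L_☉ ≈ 0.759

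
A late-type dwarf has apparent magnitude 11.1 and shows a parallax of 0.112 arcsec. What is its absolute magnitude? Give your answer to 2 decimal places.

d = 1/p = 1/0.112″ = 8.929 pc
5 log₁₀(d/10 pc) = 5 log₁₀(8.929) − 5 = -0.246
M = m − 5 log₁₀(d/10) = 11.1 + 0.246 = 11.346

M ≈ 11.35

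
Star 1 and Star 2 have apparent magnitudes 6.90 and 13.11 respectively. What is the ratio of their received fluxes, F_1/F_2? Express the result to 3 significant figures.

F_1/F_2 ≈ 305

Magnitude difference = -6.21
Flux ratio = 10^(−0.4 Δm) = 10^(−0.4 × -6.21) = 10^2.484 = 304.8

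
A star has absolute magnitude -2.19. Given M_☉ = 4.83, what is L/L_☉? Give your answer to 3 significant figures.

L/L_☉ ≈ 643

M − M_☉ = -2.19 − 4.83 = -7.020
L/L_☉ = 10^(−0.4 (M − M_☉)) = 10^2.808 = 642.7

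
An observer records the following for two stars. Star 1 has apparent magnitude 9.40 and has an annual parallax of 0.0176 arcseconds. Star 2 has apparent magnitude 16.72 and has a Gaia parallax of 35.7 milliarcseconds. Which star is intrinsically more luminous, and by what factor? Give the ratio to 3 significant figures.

Star 1: d = 1/p = 1/0.0176″ = 56.82 pc
Star 1: M = m − 5 log₁₀ d + 5 = 9.40 − 5·1.7545 + 5 = 5.628
Star 2: p = 35.7 mas = 0.0357″ → d = 1/p = 28.01 pc
Star 2: M = m − 5 log₁₀ d + 5 = 16.72 − 5·1.4473 + 5 = 14.483
ΔM = M_1 − M_2 = 5.628 − (14.483) = -8.856; smaller M is more luminous → Star 1.
L ratio = 10^(0.4 |ΔM|) = 10^3.542 = 3486

Star 1 is more luminous, by a factor of 3490.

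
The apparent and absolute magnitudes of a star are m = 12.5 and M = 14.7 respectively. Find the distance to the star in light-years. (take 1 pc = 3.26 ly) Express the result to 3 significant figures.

d ≈ 11.8 ly

μ = m − M = -2.200
m − M = 5 log₁₀ d − 5
log₁₀ d = (m − M)/5 + 1 = 0.5600
d = 10^0.5600 = 3.631 pc
= 11.84 ly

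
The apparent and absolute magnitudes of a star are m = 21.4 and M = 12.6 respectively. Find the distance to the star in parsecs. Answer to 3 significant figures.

Distance modulus: m − M = 21.4 − (12.6) = 8.800
m − M = 5 log₁₀ d − 5
log₁₀ d = (m − M)/5 + 1 = 2.7600
d = 10^2.7600 = 575.4 pc

d ≈ 575 pc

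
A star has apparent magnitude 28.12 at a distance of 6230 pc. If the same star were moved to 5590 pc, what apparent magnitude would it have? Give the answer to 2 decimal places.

Flux ∝ 1/d², so Δm = 5 log₁₀(d₂/d₁) = 5 log₁₀(5590/6230) = -0.235
m₂ = m₁ + Δm = 28.12 + (-0.235) = 27.885

m ≈ 27.88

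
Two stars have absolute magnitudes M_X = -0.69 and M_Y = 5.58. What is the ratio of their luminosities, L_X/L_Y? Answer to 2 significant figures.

L_X/L_Y ≈ 320

ΔM = M_X − M_Y = -6.27
L_X/L_Y = 10^(−0.4 ΔM) = 10^2.508 = 322.1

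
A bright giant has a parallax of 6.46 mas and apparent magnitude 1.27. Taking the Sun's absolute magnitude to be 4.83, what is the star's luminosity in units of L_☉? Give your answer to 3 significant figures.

d = 1/p = 1000/6.46 mas = 154.8 pc
M = m − 5 log₁₀ d + 5 = 1.27 − 5·2.1898 + 5 = -4.679
M − M_☉ = -4.679 − 4.83 = -9.509
L/L_☉ = 10^(−0.4 × -9.509) = 6361

L/L_☉ ≈ 6360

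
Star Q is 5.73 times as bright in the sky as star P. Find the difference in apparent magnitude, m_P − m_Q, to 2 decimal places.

m_P − m_Q ≈ 1.90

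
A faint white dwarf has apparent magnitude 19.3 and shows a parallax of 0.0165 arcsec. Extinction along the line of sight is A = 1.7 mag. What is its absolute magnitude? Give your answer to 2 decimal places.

M ≈ 13.69

d = 1/p = 1/0.0165″ = 60.61 pc
5 log₁₀(d/10 pc) = 5 log₁₀(60.61) − 5 = 3.913
M = m − 5 log₁₀(d/10) − A = 19.3 − 3.913 − 1.7 = 13.687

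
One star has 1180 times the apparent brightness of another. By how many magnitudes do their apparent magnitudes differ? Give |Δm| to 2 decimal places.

|Δm| ≈ 7.68

Pogson: Δm = −2.5 log₁₀(ratio) = −2.5 log₁₀(1180) = −2.5 × 3.0719 = -7.680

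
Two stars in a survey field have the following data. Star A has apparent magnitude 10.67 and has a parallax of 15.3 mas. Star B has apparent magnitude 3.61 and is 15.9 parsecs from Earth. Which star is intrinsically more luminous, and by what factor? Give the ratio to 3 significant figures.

Star B is more luminous, by a factor of 39.5.

Star A: p = 15.3 mas = 0.0153″ → d = 1/p = 65.36 pc
Star A: M = m − 5 log₁₀ d + 5 = 10.67 − 5·1.8153 + 5 = 6.593
Star B: M = m − 5 log₁₀ d + 5 = 3.61 − 5·1.2014 + 5 = 2.603
ΔM = M_A − M_B = 6.593 − (2.603) = 3.990; smaller M is more luminous → Star B.
L ratio = 10^(0.4 |ΔM|) = 10^1.596 = 39.46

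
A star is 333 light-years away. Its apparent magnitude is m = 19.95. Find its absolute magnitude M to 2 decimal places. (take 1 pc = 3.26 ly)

d = 333 ly / 3.26 = 102.1 pc
5 log₁₀(d/10 pc) = 5 log₁₀(102.1) − 5 = 5.046
M = m − 5 log₁₀(d/10) = 19.95 − 5.046 = 14.904

M ≈ 14.90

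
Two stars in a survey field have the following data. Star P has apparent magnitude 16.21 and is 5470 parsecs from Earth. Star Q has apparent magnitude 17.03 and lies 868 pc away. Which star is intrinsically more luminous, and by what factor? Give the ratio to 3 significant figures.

Star P: M = m − 5 log₁₀ d + 5 = 16.21 − 5·3.7380 + 5 = 2.520
Star Q: M = m − 5 log₁₀ d + 5 = 17.03 − 5·2.9385 + 5 = 7.337
ΔM = M_P − M_Q = 2.520 − (7.337) = -4.817; smaller M is more luminous → Star P.
L ratio = 10^(0.4 |ΔM|) = 10^1.927 = 84.52

Star P is more luminous, by a factor of 84.5.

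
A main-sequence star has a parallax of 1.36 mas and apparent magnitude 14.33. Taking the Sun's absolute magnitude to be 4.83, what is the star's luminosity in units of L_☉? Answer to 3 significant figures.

d = 1/p = 1000/1.36 mas = 735.3 pc
M = m − 5 log₁₀ d + 5 = 14.33 − 5·2.8665 + 5 = 4.998
M − M_☉ = 4.998 − 4.83 = 0.168
L/L_☉ = 10^(−0.4 × 0.168) = 0.8569

L/L_☉ ≈ 0.857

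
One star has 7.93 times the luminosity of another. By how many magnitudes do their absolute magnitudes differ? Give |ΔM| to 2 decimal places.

|ΔM| ≈ 2.25

Pogson: ΔM = −2.5 log₁₀(ratio) = −2.5 log₁₀(7.93) = −2.5 × 0.8993 = -2.248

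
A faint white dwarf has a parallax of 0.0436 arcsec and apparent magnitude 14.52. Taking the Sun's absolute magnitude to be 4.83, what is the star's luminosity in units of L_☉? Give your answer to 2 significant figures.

L/L_☉ ≈ 7.0×10^-4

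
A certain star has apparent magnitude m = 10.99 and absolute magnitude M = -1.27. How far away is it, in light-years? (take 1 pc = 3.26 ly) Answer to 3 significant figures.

μ = m − M = 12.260
m − M = 5 log₁₀ d − 5
log₁₀ d = (m − M)/5 + 1 = 3.4520
d = 10^3.4520 = 2831 pc
= 9230 ly

d ≈ 9230 ly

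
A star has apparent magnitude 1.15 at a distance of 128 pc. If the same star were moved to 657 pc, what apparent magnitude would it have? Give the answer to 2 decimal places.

Flux ∝ 1/d², so Δm = 5 log₁₀(d₂/d₁) = 5 log₁₀(657/128) = 3.552
m₂ = m₁ + Δm = 1.15 + (3.552) = 4.702

m ≈ 4.70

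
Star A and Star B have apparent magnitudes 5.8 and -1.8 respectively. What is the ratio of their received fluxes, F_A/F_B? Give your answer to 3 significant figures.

F_A/F_B ≈ 9.12×10^-4

Δm = 5.8 − (-1.8) = 7.6
Flux ratio = 10^(−0.4 Δm) = 10^(−0.4 × 7.6) = 10^-3.040 = 9.120×10^-4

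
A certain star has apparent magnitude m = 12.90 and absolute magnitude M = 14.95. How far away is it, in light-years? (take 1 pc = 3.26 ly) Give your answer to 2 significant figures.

d ≈ 13 ly

μ = m − M = -2.050
m − M = 5 log₁₀ d − 5
log₁₀ d = (m − M)/5 + 1 = 0.5900
d = 10^0.5900 = 3.890 pc
= 12.68 ly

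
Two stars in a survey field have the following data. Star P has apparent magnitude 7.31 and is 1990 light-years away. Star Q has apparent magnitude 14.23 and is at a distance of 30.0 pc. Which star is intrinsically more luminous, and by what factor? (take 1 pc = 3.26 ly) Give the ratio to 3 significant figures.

Star P: d = 1990 ly / 3.26 = 610.4 pc
Star P: M = m − 5 log₁₀ d + 5 = 7.31 − 5·2.7856 + 5 = -1.618
Star Q: M = m − 5 log₁₀ d + 5 = 14.23 − 5·1.4771 + 5 = 11.844
ΔM = M_P − M_Q = -1.618 − (11.844) = -13.463; smaller M is more luminous → Star P.
L ratio = 10^(0.4 |ΔM|) = 10^5.385 = 242700

Star P is more luminous, by a factor of 243000.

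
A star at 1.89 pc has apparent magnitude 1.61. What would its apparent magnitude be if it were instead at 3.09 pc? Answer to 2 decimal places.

Flux ∝ 1/d², so Δm = 5 log₁₀(d₂/d₁) = 5 log₁₀(3.09/1.89) = 1.067
m₂ = m₁ + Δm = 1.61 + (1.067) = 2.677

m ≈ 2.68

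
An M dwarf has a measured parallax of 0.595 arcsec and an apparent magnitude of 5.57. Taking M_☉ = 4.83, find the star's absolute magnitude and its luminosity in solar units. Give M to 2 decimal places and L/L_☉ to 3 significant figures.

M ≈ 9.44; L/L_☉ ≈ 0.0143

d = 1/p = 1/0.595″ = 1.681 pc
M = m − 5 log₁₀ d + 5 = 5.57 − 5·0.2255 + 5 = 9.443
M − M_☉ = 9.443 − 4.83 = 4.613
L/L_☉ = 10^(−0.4 × 4.613) = 0.01429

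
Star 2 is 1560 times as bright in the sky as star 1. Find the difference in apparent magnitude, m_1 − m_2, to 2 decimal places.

Pogson: Δm = −2.5 log₁₀(ratio) = −2.5 log₁₀(1560) = −2.5 × 3.1931 = -7.983
Star 2 is brighter so has the smaller magnitude: m_1 − m_2 is positive.

m_1 − m_2 ≈ 7.98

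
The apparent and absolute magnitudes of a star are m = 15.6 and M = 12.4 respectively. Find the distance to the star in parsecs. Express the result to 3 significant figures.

d ≈ 43.7 pc

Distance modulus: m − M = 15.6 − (12.4) = 3.200
m − M = 5 log₁₀ d − 5
log₁₀ d = (m − M)/5 + 1 = 1.6400
d = 10^1.6400 = 43.65 pc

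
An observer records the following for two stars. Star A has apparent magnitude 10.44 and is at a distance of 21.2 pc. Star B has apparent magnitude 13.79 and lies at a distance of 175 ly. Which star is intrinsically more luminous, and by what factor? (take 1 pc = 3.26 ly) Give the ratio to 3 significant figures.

Star A is more luminous, by a factor of 3.41.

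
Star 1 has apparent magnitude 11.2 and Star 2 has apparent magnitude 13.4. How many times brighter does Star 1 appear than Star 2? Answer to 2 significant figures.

Magnitude difference = -2.2
Flux ratio = 10^(−0.4 Δm) = 10^(−0.4 × -2.2) = 10^0.880 = 7.586

7.6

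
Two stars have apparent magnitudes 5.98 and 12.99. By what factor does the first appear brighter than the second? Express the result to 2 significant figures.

Δm = 5.98 − (12.99) = -7.01
Flux ratio = 10^(−0.4 Δm) = 10^(−0.4 × -7.01) = 10^2.804 = 636.8

640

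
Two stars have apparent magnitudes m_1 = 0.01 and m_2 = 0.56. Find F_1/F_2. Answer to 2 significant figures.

Δm = 0.01 − (0.56) = -0.55
Flux ratio = 10^(−0.4 Δm) = 10^(−0.4 × -0.55) = 10^0.220 = 1.660

F_1/F_2 ≈ 1.7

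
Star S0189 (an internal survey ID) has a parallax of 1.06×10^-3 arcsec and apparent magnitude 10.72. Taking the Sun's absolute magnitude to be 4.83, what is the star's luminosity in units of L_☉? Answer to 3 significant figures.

L/L_☉ ≈ 39.2

d = 1/p = 1/1.06×10^-3″ = 943.4 pc
M = m − 5 log₁₀ d + 5 = 10.72 − 5·2.9747 + 5 = 0.847
M − M_☉ = 0.847 − 4.83 = -3.983
L/L_☉ = 10^(−0.4 × -3.983) = 39.21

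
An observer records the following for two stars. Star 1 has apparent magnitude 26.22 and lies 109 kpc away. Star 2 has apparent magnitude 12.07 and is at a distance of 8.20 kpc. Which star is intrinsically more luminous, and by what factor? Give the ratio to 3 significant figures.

Star 1: d = 109 kpc = 109000 pc
Star 1: M = m − 5 log₁₀ d + 5 = 26.22 − 5·5.0374 + 5 = 6.033
Star 2: d = 8.20 kpc = 8200 pc
Star 2: M = m − 5 log₁₀ d + 5 = 12.07 − 5·3.9138 + 5 = -2.499
ΔM = M_1 − M_2 = 6.033 − (-2.499) = 8.532; smaller M is more luminous → Star 2.
L ratio = 10^(0.4 |ΔM|) = 10^3.413 = 2587

Star 2 is more luminous, by a factor of 2590.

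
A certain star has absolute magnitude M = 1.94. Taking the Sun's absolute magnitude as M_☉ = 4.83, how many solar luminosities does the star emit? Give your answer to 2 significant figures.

L/L_☉ ≈ 14

M − M_☉ = 1.94 − 4.83 = -2.890
L/L_☉ = 10^(−0.4 (M − M_☉)) = 10^1.156 = 14.32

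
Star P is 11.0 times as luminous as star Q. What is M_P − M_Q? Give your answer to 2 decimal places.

Pogson: ΔM = −2.5 log₁₀(ratio) = −2.5 log₁₀(11.0) = −2.5 × 1.0414 = -2.603
Star P is brighter, so it has the smaller magnitude: the difference is negative.

M_P − M_Q ≈ -2.60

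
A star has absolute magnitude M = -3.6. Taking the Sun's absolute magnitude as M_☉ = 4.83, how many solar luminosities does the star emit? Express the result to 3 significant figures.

M − M_☉ = -3.6 − 4.83 = -8.430
L/L_☉ = 10^(−0.4 (M − M_☉)) = 10^3.372 = 2355

L/L_☉ ≈ 2360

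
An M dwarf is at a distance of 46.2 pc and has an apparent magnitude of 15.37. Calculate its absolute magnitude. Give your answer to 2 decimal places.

M ≈ 12.05

5 log₁₀(d/10 pc) = 5 log₁₀(46.20) − 5 = 3.323
M = m − 5 log₁₀(d/10) = 15.37 − 3.323 = 12.047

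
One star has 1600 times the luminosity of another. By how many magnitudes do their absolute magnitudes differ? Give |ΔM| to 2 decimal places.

Pogson: ΔM = −2.5 log₁₀(ratio) = −2.5 log₁₀(1600) = −2.5 × 3.2041 = -8.010

|ΔM| ≈ 8.01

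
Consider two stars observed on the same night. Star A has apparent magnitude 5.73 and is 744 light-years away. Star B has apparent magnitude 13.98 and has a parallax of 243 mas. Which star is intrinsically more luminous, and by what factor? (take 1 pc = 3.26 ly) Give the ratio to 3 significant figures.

Star A: d = 744 ly / 3.26 = 228.2 pc
Star A: M = m − 5 log₁₀ d + 5 = 5.73 − 5·2.3584 + 5 = -1.062
Star B: p = 243 mas = 0.243″ → d = 1/p = 4.115 pc
Star B: M = m − 5 log₁₀ d + 5 = 13.98 − 5·0.6144 + 5 = 15.908
ΔM = M_A − M_B = -1.062 − (15.908) = -16.970; smaller M is more luminous → Star A.
L ratio = 10^(0.4 |ΔM|) = 10^6.788 = 6.137×10^6

Star A is more luminous, by a factor of 6.14×10^6.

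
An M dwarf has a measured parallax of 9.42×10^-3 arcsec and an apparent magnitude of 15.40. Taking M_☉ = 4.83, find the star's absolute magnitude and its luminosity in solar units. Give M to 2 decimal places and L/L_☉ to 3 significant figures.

M ≈ 10.27; L/L_☉ ≈ 6.67×10^-3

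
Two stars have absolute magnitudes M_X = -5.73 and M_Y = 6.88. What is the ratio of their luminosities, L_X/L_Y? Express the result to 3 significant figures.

ΔM = M_X − M_Y = -12.61
L_X/L_Y = 10^(−0.4 ΔM) = 10^5.044 = 110700

L_X/L_Y ≈ 111000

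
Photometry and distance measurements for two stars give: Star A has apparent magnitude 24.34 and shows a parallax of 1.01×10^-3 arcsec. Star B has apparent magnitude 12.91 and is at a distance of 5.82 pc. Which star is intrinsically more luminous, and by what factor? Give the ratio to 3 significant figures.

Star B is more luminous, by a factor of 1.29.

Star A: d = 1/p = 1/1.01×10^-3″ = 990.1 pc
Star A: M = m − 5 log₁₀ d + 5 = 24.34 − 5·2.9957 + 5 = 14.362
Star B: M = m − 5 log₁₀ d + 5 = 12.91 − 5·0.7649 + 5 = 14.085
ΔM = M_A − M_B = 14.362 − (14.085) = 0.276; smaller M is more luminous → Star B.
L ratio = 10^(0.4 |ΔM|) = 10^0.110 = 1.290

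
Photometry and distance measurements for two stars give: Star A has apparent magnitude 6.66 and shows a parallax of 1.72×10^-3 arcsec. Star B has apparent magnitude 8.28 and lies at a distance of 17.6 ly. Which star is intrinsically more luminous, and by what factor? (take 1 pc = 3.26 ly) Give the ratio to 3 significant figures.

Star A is more luminous, by a factor of 51600.

Star A: d = 1/p = 1/1.72×10^-3″ = 581.4 pc
Star A: M = m − 5 log₁₀ d + 5 = 6.66 − 5·2.7645 + 5 = -2.162
Star B: d = 17.6 ly / 3.26 = 5.399 pc
Star B: M = m − 5 log₁₀ d + 5 = 8.28 − 5·0.7323 + 5 = 9.619
ΔM = M_A − M_B = -2.162 − (9.619) = -11.781; smaller M is more luminous → Star A.
L ratio = 10^(0.4 |ΔM|) = 10^4.712 = 51560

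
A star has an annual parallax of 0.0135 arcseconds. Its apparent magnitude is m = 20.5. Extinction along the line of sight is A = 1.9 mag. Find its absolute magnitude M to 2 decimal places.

M ≈ 14.25

d = 1/p = 1/0.0135″ = 74.07 pc
5 log₁₀(d/10 pc) = 5 log₁₀(74.07) − 5 = 4.348
M = m − 5 log₁₀(d/10) − A = 20.5 − 4.348 − 1.9 = 14.252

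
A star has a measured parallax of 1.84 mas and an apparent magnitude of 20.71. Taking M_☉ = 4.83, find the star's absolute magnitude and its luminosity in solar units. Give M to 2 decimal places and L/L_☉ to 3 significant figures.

M ≈ 12.03; L/L_☉ ≈ 1.31×10^-3

d = 1/p = 1000/1.84 mas = 543.5 pc
M = m − 5 log₁₀ d + 5 = 20.71 − 5·2.7352 + 5 = 12.034
M − M_☉ = 12.034 − 4.83 = 7.204
L/L_☉ = 10^(−0.4 × 7.204) = 1.313×10^-3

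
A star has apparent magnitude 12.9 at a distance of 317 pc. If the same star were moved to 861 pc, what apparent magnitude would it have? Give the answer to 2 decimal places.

Flux ∝ 1/d², so Δm = 5 log₁₀(d₂/d₁) = 5 log₁₀(861/317) = 2.170
m₂ = m₁ + Δm = 12.9 + (2.170) = 15.070

m ≈ 15.07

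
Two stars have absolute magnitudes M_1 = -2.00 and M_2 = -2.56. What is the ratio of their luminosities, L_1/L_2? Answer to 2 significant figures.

L_1/L_2 ≈ 0.60

ΔM = M_1 − M_2 = 0.56
L_1/L_2 = 10^(−0.4 ΔM) = 10^-0.224 = 0.5970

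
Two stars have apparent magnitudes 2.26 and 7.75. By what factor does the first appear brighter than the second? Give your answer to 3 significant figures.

Δm = 2.26 − (7.75) = -5.49
Flux ratio = 10^(−0.4 Δm) = 10^(−0.4 × -5.49) = 10^2.196 = 157.0

157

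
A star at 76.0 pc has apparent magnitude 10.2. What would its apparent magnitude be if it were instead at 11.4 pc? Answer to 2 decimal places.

Flux ∝ 1/d², so Δm = 5 log₁₀(d₂/d₁) = 5 log₁₀(11.4/76.0) = -4.120
m₂ = m₁ + Δm = 10.2 + (-4.120) = 6.080

m ≈ 6.08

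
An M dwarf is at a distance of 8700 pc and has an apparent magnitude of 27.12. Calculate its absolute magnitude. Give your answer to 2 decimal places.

M ≈ 12.42

5 log₁₀(d/10 pc) = 5 log₁₀(8700) − 5 = 14.698
M = m − 5 log₁₀(d/10) = 27.12 − 14.698 = 12.422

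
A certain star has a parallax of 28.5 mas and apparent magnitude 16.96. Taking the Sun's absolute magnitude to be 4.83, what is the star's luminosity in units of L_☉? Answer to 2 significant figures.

L/L_☉ ≈ 1.7×10^-4

d = 1/p = 1000/28.5 mas = 35.09 pc
M = m − 5 log₁₀ d + 5 = 16.96 − 5·1.5452 + 5 = 14.234
M − M_☉ = 14.234 − 4.83 = 9.404
L/L_☉ = 10^(−0.4 × 9.404) = 1.731×10^-4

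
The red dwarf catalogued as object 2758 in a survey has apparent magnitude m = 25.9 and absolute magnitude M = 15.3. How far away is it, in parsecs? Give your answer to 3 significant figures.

μ = m − M = 10.600
m − M = 5 log₁₀ d − 5
log₁₀ d = (m − M)/5 + 1 = 3.1200
d = 10^3.1200 = 1318 pc

d ≈ 1320 pc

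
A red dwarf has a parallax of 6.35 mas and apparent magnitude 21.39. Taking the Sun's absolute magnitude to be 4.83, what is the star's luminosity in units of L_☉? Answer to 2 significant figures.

L/L_☉ ≈ 5.9×10^-5

d = 1/p = 1000/6.35 mas = 157.5 pc
M = m − 5 log₁₀ d + 5 = 21.39 − 5·2.1972 + 5 = 15.404
M − M_☉ = 15.404 − 4.83 = 10.574
L/L_☉ = 10^(−0.4 × 10.574) = 5.895×10^-5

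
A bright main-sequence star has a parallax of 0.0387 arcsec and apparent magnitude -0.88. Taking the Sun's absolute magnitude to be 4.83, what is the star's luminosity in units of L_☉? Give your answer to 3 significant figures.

L/L_☉ ≈ 1280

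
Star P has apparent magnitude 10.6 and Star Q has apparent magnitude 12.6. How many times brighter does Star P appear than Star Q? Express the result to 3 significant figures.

6.31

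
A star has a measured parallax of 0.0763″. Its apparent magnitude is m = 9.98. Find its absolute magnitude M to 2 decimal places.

d = 1/p = 1/0.0763″ = 13.11 pc
5 log₁₀(d/10 pc) = 5 log₁₀(13.11) − 5 = 0.587
M = m − 5 log₁₀(d/10) = 9.98 − 0.587 = 9.393

M ≈ 9.39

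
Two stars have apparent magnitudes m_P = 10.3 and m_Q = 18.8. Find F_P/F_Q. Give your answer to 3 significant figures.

Magnitude difference = -8.5
Flux ratio = 10^(−0.4 Δm) = 10^(−0.4 × -8.5) = 10^3.400 = 2512

F_P/F_Q ≈ 2510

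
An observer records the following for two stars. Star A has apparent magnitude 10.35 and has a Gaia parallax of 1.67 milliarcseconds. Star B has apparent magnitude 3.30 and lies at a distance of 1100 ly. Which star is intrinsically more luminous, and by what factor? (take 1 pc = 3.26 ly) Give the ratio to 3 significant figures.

Star B is more luminous, by a factor of 210.

Star A: p = 1.67 mas = 1.67×10^-3″ → d = 1/p = 598.8 pc
Star A: M = m − 5 log₁₀ d + 5 = 10.35 − 5·2.7773 + 5 = 1.464
Star B: d = 1100 ly / 3.26 = 337.4 pc
Star B: M = m − 5 log₁₀ d + 5 = 3.30 − 5·2.5282 + 5 = -4.341
ΔM = M_A − M_B = 1.464 − (-4.341) = 5.804; smaller M is more luminous → Star B.
L ratio = 10^(0.4 |ΔM|) = 10^2.322 = 209.8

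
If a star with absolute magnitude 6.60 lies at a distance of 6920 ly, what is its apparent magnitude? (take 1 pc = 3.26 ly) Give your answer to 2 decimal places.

d = 6920 ly / 3.26 = 2123 pc
m = M + 5 log₁₀ d − 5 = 6.60 + 5·3.3269 − 5 = 18.234

m ≈ 18.23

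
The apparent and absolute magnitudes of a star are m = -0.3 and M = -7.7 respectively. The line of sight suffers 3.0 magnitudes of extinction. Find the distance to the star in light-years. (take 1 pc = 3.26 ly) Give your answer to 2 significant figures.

d ≈ 250 ly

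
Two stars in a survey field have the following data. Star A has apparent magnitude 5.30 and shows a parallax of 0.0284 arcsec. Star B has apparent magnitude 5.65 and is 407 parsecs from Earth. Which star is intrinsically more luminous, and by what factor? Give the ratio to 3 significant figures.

Star A: d = 1/p = 1/0.0284″ = 35.21 pc
Star A: M = m − 5 log₁₀ d + 5 = 5.30 − 5·1.5467 + 5 = 2.567
Star B: M = m − 5 log₁₀ d + 5 = 5.65 − 5·2.6096 + 5 = -2.398
ΔM = M_A − M_B = 2.567 − (-2.398) = 4.965; smaller M is more luminous → Star B.
L ratio = 10^(0.4 |ΔM|) = 10^1.986 = 96.79

Star B is more luminous, by a factor of 96.8.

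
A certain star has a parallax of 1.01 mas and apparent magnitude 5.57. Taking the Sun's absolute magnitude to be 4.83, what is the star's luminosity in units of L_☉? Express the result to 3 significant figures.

d = 1/p = 1000/1.01 mas = 990.1 pc
M = m − 5 log₁₀ d + 5 = 5.57 − 5·2.9957 + 5 = -4.408
M − M_☉ = -4.408 − 4.83 = -9.238
L/L_☉ = 10^(−0.4 × -9.238) = 4959

L/L_☉ ≈ 4960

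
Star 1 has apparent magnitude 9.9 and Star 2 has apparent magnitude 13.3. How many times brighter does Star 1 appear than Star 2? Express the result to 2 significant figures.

Magnitude difference = -3.4
Flux ratio = 10^(−0.4 Δm) = 10^(−0.4 × -3.4) = 10^1.360 = 22.91

23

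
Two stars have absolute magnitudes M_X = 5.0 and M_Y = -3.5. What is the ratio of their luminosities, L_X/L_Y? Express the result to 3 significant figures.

ΔM = M_X − M_Y = 8.5
L_X/L_Y = 10^(−0.4 ΔM) = 10^-3.400 = 3.981×10^-4

L_X/L_Y ≈ 3.98×10^-4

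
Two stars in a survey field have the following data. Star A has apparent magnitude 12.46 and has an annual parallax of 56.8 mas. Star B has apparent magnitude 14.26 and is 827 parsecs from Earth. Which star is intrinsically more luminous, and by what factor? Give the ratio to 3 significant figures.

Star B is more luminous, by a factor of 420.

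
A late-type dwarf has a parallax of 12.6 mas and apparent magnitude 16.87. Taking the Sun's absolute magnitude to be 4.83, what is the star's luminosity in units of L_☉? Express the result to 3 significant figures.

L/L_☉ ≈ 9.62×10^-4

d = 1/p = 1000/12.6 mas = 79.37 pc
M = m − 5 log₁₀ d + 5 = 16.87 − 5·1.8996 + 5 = 12.372
M − M_☉ = 12.372 − 4.83 = 7.542
L/L_☉ = 10^(−0.4 × 7.542) = 9.622×10^-4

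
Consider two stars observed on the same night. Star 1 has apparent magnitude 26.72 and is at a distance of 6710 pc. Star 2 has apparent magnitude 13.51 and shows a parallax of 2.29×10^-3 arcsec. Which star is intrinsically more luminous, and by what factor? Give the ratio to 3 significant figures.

Star 2 is more luminous, by a factor of 814.

Star 1: M = m − 5 log₁₀ d + 5 = 26.72 − 5·3.8267 + 5 = 12.586
Star 2: d = 1/p = 1/2.29×10^-3″ = 436.7 pc
Star 2: M = m − 5 log₁₀ d + 5 = 13.51 − 5·2.6402 + 5 = 5.309
ΔM = M_1 − M_2 = 12.586 − (5.309) = 7.277; smaller M is more luminous → Star 2.
L ratio = 10^(0.4 |ΔM|) = 10^2.911 = 814.5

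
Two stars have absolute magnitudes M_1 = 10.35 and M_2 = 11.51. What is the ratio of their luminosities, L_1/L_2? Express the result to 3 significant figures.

ΔM = M_1 − M_2 = -1.16
L_1/L_2 = 10^(−0.4 ΔM) = 10^0.464 = 2.911

L_1/L_2 ≈ 2.91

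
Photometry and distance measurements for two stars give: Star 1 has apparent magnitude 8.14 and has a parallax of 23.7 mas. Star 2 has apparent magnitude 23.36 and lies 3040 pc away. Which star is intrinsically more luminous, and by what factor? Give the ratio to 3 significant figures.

Star 1 is more luminous, by a factor of 236.

Star 1: p = 23.7 mas = 0.0237″ → d = 1/p = 42.19 pc
Star 1: M = m − 5 log₁₀ d + 5 = 8.14 − 5·1.6253 + 5 = 5.014
Star 2: M = m − 5 log₁₀ d + 5 = 23.36 − 5·3.4829 + 5 = 10.946
ΔM = M_1 − M_2 = 5.014 − (10.946) = -5.932; smaller M is more luminous → Star 1.
L ratio = 10^(0.4 |ΔM|) = 10^2.373 = 235.9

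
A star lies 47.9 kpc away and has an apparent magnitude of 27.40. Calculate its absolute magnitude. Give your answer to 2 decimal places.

M ≈ 9.00

d = 47.9 kpc = 47900 pc
5 log₁₀(d/10 pc) = 5 log₁₀(47900) − 5 = 18.402
M = m − 5 log₁₀(d/10) = 27.40 − 18.402 = 8.998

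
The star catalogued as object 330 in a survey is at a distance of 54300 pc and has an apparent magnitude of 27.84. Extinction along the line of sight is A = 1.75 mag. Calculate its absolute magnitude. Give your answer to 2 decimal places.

M ≈ 7.42

5 log₁₀(d/10 pc) = 5 log₁₀(54300) − 5 = 18.674
M = m − 5 log₁₀(d/10) − A = 27.84 − 18.674 − 1.75 = 7.416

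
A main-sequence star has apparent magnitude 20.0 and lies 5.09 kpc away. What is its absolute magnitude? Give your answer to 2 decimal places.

M ≈ 6.47

d = 5.09 kpc = 5090 pc
5 log₁₀(d/10 pc) = 5 log₁₀(5090) − 5 = 13.534
M = m − 5 log₁₀(d/10) = 20.0 − 13.534 = 6.466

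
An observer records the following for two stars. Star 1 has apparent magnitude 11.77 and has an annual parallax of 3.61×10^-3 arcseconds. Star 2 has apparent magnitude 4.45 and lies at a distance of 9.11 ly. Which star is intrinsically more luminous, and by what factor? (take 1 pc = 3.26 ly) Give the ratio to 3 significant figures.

Star 1: d = 1/p = 1/3.61×10^-3″ = 277.0 pc
Star 1: M = m − 5 log₁₀ d + 5 = 11.77 − 5·2.4425 + 5 = 4.558
Star 2: d = 9.11 ly / 3.26 = 2.794 pc
Star 2: M = m − 5 log₁₀ d + 5 = 4.45 − 5·0.4463 + 5 = 7.218
ΔM = M_1 − M_2 = 4.558 − (7.218) = -2.661; smaller M is more luminous → Star 1.
L ratio = 10^(0.4 |ΔM|) = 10^1.064 = 11.60

Star 1 is more luminous, by a factor of 11.6.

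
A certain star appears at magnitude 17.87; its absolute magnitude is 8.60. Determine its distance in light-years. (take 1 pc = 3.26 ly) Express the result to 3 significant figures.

Distance modulus: m − M = 17.87 − (8.60) = 9.270
m − M = 5 log₁₀ d − 5
log₁₀ d = (m − M)/5 + 1 = 2.8540
d = 10^2.8540 = 714.5 pc
= 2329 ly

d ≈ 2330 ly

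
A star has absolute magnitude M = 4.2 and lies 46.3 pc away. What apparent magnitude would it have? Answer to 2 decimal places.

m ≈ 7.53

m = M + 5 log₁₀ d − 5 = 4.2 + 5·1.6656 − 5 = 7.528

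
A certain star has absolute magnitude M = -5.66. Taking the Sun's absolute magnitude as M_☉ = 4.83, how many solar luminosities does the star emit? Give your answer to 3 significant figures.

L/L_☉ ≈ 15700

M − M_☉ = -5.66 − 4.83 = -10.490
L/L_☉ = 10^(−0.4 (M − M_☉)) = 10^4.196 = 15700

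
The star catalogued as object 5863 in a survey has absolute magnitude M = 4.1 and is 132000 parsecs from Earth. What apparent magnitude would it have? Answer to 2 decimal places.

m ≈ 24.70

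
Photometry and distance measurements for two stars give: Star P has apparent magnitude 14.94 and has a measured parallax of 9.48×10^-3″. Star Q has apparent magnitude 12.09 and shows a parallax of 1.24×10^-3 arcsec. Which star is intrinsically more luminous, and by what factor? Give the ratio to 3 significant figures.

Star Q is more luminous, by a factor of 807.

Star P: d = 1/p = 1/9.48×10^-3″ = 105.5 pc
Star P: M = m − 5 log₁₀ d + 5 = 14.94 − 5·2.0232 + 5 = 9.824
Star Q: d = 1/p = 1/1.24×10^-3″ = 806.5 pc
Star Q: M = m − 5 log₁₀ d + 5 = 12.09 − 5·2.9066 + 5 = 2.557
ΔM = M_P − M_Q = 9.824 − (2.557) = 7.267; smaller M is more luminous → Star Q.
L ratio = 10^(0.4 |ΔM|) = 10^2.907 = 806.8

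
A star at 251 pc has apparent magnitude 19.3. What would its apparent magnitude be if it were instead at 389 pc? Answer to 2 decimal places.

Flux ∝ 1/d², so Δm = 5 log₁₀(d₂/d₁) = 5 log₁₀(389/251) = 0.951
m₂ = m₁ + Δm = 19.3 + (0.951) = 20.251

m ≈ 20.25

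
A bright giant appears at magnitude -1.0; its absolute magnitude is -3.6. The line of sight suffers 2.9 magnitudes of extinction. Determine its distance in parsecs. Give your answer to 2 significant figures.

d ≈ 8.7 pc

m − M = 5 log₁₀(d/10 pc) + A  ⇒  -1.0 − (-3.6) − 2.9 = 5 log₁₀(d/10)
-0.300 = 5 log₁₀(d/10)
log₁₀ d = (m − M − A)/5 + 1 = 0.9400
d = 10^0.9400 = 8.710 pc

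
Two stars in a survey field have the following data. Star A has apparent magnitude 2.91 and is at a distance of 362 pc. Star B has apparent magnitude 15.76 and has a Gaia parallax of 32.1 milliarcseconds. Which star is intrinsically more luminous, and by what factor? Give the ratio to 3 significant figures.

Star A is more luminous, by a factor of 1.86×10^7.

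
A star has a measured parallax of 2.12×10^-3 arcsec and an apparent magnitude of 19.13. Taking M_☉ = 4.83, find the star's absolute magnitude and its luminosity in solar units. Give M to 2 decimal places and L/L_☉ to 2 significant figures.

M ≈ 10.76; L/L_☉ ≈ 4.2×10^-3

d = 1/p = 1/2.12×10^-3″ = 471.7 pc
M = m − 5 log₁₀ d + 5 = 19.13 − 5·2.6737 + 5 = 10.762
M − M_☉ = 10.762 − 4.83 = 5.932
L/L_☉ = 10^(−0.4 × 5.932) = 4.240×10^-3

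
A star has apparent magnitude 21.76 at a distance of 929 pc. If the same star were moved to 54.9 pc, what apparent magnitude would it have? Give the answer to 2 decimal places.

m ≈ 15.62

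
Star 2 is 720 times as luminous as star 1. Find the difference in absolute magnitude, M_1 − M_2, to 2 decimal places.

Pogson: ΔM = −2.5 log₁₀(ratio) = −2.5 log₁₀(720) = −2.5 × 2.8573 = -7.143
Star 2 is brighter so has the smaller magnitude: M_1 − M_2 is positive.

M_1 − M_2 ≈ 7.14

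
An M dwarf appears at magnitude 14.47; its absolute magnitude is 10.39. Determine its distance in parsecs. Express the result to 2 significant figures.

d ≈ 65 pc

μ = m − M = 4.080
m − M = 5 log₁₀ d − 5
log₁₀ d = (m − M)/5 + 1 = 1.8160
d = 10^1.8160 = 65.46 pc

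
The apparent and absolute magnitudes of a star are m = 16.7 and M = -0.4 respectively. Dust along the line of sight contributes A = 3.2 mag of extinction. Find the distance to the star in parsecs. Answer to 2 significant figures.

d ≈ 6000 pc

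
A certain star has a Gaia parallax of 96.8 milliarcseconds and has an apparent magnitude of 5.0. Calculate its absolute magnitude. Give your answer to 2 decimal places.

M ≈ 4.93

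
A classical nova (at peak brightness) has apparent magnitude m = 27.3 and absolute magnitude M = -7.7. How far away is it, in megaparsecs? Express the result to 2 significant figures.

Distance modulus: m − M = 27.3 − (-7.7) = 35.000
m − M = 5 log₁₀ d − 5
log₁₀ d = (m − M)/5 + 1 = 8.0000
d = 10^8.0000 = 1.000×10^8 pc
= 100.0 Mpc

d ≈ 100 Mpc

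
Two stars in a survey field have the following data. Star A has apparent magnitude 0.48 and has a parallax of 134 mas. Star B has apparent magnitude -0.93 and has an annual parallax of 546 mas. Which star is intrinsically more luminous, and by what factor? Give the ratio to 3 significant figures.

Star A is more luminous, by a factor of 4.53.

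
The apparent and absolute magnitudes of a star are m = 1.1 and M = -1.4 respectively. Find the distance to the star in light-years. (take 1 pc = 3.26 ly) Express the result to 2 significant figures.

d ≈ 100 ly

μ = m − M = 2.500
m − M = 5 log₁₀ d − 5
log₁₀ d = (m − M)/5 + 1 = 1.5000
d = 10^1.5000 = 31.62 pc
= 103.1 ly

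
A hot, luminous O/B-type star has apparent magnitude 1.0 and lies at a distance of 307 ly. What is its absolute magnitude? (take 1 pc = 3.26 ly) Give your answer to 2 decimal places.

M ≈ -3.87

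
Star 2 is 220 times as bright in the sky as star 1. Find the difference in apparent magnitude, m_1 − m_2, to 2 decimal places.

Pogson: Δm = −2.5 log₁₀(ratio) = −2.5 log₁₀(220) = −2.5 × 2.3424 = -5.856
Star 2 is brighter so has the smaller magnitude: m_1 − m_2 is positive.

m_1 − m_2 ≈ 5.86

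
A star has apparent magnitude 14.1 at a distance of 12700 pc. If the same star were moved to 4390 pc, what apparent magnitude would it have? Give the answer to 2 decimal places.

m ≈ 11.79

Flux ∝ 1/d², so Δm = 5 log₁₀(d₂/d₁) = 5 log₁₀(4390/12700) = -2.307
m₂ = m₁ + Δm = 14.1 + (-2.307) = 11.793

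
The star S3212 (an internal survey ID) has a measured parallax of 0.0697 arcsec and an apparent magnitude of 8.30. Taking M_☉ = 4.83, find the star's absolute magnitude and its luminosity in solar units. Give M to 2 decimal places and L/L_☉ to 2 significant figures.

d = 1/p = 1/0.0697″ = 14.35 pc
M = m − 5 log₁₀ d + 5 = 8.30 − 5·1.1568 + 5 = 7.516
M − M_☉ = 7.516 − 4.83 = 2.686
L/L_☉ = 10^(−0.4 × 2.686) = 0.08424

M ≈ 7.52; L/L_☉ ≈ 0.084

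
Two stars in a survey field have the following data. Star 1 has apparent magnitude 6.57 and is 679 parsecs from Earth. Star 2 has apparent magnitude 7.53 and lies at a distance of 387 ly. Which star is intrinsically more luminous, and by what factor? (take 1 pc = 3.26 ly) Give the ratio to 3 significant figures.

Star 1 is more luminous, by a factor of 79.2.

Star 1: M = m − 5 log₁₀ d + 5 = 6.57 − 5·2.8319 + 5 = -2.589
Star 2: d = 387 ly / 3.26 = 118.7 pc
Star 2: M = m − 5 log₁₀ d + 5 = 7.53 − 5·2.0745 + 5 = 2.158
ΔM = M_1 − M_2 = -2.589 − (2.158) = -4.747; smaller M is more luminous → Star 1.
L ratio = 10^(0.4 |ΔM|) = 10^1.899 = 79.21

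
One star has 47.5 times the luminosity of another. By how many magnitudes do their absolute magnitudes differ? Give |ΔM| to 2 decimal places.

Pogson: ΔM = −2.5 log₁₀(ratio) = −2.5 log₁₀(47.5) = −2.5 × 1.6767 = -4.192

|ΔM| ≈ 4.19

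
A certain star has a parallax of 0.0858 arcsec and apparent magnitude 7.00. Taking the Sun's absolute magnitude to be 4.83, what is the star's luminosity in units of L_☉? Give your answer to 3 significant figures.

L/L_☉ ≈ 0.184

d = 1/p = 1/0.0858″ = 11.66 pc
M = m − 5 log₁₀ d + 5 = 7.00 − 5·1.0665 + 5 = 6.667
M − M_☉ = 6.667 − 4.83 = 1.837
L/L_☉ = 10^(−0.4 × 1.837) = 0.1841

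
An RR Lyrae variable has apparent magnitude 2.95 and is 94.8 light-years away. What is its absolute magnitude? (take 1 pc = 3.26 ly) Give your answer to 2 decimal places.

M ≈ 0.63

d = 94.8 ly / 3.26 = 29.08 pc
5 log₁₀(d/10 pc) = 5 log₁₀(29.08) − 5 = 2.318
M = m − 5 log₁₀(d/10) = 2.95 − 2.318 = 0.632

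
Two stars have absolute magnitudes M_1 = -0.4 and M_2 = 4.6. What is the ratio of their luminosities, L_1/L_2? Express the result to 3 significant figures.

ΔM = M_1 − M_2 = -5.0
L_1/L_2 = 10^(−0.4 ΔM) = 10^2.000 = 100.0

L_1/L_2 ≈ 100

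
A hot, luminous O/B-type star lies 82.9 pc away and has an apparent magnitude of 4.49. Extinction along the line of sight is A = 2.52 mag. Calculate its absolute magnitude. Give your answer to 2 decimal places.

M ≈ -2.62

5 log₁₀(d/10 pc) = 5 log₁₀(82.90) − 5 = 4.593
M = m − 5 log₁₀(d/10) − A = 4.49 − 4.593 − 2.52 = -2.623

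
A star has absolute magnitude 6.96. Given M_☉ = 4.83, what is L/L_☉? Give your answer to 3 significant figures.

L/L_☉ ≈ 0.141

M − M_☉ = 6.96 − 4.83 = 2.130
L/L_☉ = 10^(−0.4 (M − M_☉)) = 10^-0.852 = 0.1406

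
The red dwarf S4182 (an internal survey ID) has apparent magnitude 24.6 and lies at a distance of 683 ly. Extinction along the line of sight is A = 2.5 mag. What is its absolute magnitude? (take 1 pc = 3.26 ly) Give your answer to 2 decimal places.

d = 683 ly / 3.26 = 209.5 pc
5 log₁₀(d/10 pc) = 5 log₁₀(209.5) − 5 = 6.606
M = m − 5 log₁₀(d/10) − A = 24.6 − 6.606 − 2.5 = 15.494

M ≈ 15.49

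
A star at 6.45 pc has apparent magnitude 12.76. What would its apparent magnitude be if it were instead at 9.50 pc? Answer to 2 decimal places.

m ≈ 13.60

Flux ∝ 1/d², so Δm = 5 log₁₀(d₂/d₁) = 5 log₁₀(9.50/6.45) = 0.841
m₂ = m₁ + Δm = 12.76 + (0.841) = 13.601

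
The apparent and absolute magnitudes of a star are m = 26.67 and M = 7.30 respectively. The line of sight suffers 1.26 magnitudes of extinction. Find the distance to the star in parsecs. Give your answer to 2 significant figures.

d ≈ 42000 pc

m − M = 5 log₁₀(d/10 pc) + A  ⇒  26.67 − (7.30) − 1.26 = 5 log₁₀(d/10)
18.110 = 5 log₁₀(d/10)
log₁₀ d = (m − M − A)/5 + 1 = 4.6220
d = 10^4.6220 = 41880 pc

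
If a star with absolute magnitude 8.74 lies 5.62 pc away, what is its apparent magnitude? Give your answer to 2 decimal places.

m ≈ 7.49

m = M + 5 log₁₀ d − 5 = 8.74 + 5·0.7497 − 5 = 7.489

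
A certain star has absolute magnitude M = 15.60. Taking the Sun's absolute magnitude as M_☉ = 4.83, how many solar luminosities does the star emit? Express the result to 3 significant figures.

L/L_☉ ≈ 4.92×10^-5

M − M_☉ = 15.60 − 4.83 = 10.770
L/L_☉ = 10^(−0.4 (M − M_☉)) = 10^-4.308 = 4.920×10^-5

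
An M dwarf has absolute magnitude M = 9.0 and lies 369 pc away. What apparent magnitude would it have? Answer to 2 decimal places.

m ≈ 16.84

m = M + 5 log₁₀ d − 5 = 9.0 + 5·2.5670 − 5 = 16.835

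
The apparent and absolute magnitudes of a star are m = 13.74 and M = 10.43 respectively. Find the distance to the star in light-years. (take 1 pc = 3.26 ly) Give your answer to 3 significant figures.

d ≈ 150 ly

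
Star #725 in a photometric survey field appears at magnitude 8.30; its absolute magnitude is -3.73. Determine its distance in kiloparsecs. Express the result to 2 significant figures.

Distance modulus: m − M = 8.30 − (-3.73) = 12.030
m − M = 5 log₁₀ d − 5
log₁₀ d = (m − M)/5 + 1 = 3.4060
d = 10^3.4060 = 2547 pc
= 2.547 kpc

d ≈ 2.5 kpc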